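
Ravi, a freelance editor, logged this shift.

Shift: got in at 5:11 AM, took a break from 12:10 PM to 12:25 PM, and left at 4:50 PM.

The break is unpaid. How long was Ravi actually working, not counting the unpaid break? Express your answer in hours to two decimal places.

Shift: 5:11 AM–4:50 PM = 11 h 39 min; less 15 min break → 11 h 24 min

11.40 hours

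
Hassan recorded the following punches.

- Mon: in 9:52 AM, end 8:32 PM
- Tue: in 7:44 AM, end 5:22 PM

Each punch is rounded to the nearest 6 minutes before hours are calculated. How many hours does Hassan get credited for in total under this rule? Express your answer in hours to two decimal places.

Mon: in 9:52 AM→9:54 AM, out 8:32 PM→8:30 PM; 10 h 36 min
Tue: in 7:44 AM→7:42 AM, out 5:22 PM→5:24 PM; 9 h 42 min
Total credited: 20 h 18 min.

20.30 hours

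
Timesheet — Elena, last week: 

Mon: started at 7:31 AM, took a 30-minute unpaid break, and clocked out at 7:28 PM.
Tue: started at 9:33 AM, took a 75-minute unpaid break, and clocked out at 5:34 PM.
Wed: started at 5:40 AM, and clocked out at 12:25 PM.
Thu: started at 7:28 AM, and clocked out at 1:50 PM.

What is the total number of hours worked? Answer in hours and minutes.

Mon: 7:31 AM–7:28 PM = 11 h 57 min; less 30 min break → 11 h 27 min
Tue: 9:33 AM–5:34 PM = 8 h 1 min; less 75 min break → 6 h 46 min
Wed: 5:40 AM–12:25 PM = 6 h 45 min
Thu: 7:28 AM–1:50 PM = 6 h 22 min
Total: 11 h 27 min + 6 h 46 min + 6 h 45 min + 6 h 22 min = 31 h 20 min.

31 h 20 min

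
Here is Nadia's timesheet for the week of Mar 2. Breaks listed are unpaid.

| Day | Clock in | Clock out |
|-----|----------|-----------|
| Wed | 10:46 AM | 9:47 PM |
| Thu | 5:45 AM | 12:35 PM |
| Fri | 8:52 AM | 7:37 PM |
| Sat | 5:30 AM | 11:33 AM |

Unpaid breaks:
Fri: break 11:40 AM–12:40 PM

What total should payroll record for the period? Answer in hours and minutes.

Wed: 10:46 AM–9:47 PM = 11 h 1 min
Thu: 5:45 AM–12:35 PM = 6 h 50 min
Fri: 8:52 AM–7:37 PM = 10 h 45 min; less 60 min break → 9 h 45 min
Sat: 5:30 AM–11:33 AM = 6 h 3 min
Total: 11 h 1 min + 6 h 50 min + 9 h 45 min + 6 h 3 min = 33 h 39 min.

33 h 39 min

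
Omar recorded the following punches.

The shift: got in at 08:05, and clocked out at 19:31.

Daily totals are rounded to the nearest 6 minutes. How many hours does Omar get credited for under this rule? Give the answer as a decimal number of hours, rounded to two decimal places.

The shift: 08:05–19:31 = 11 h 26 min → rounds to 11 h 24 min

11.40 hours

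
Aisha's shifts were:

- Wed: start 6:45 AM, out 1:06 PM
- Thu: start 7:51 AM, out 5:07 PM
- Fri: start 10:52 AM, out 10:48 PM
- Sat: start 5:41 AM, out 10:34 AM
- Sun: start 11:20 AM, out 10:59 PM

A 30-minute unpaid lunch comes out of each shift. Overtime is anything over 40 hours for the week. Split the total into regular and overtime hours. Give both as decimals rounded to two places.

Regular 40.00 hours, overtime 1.58 hours

Wed: 6:45 AM–1:06 PM = 6 h 21 min; less 30 min break → 5 h 51 min
Thu: 7:51 AM–5:07 PM = 9 h 16 min; less 30 min break → 8 h 46 min
Fri: 10:52 AM–10:48 PM = 11 h 56 min; less 30 min break → 11 h 26 min
Sat: 5:41 AM–10:34 AM = 4 h 53 min; less 30 min break → 4 h 23 min
Sun: 11:20 AM–10:59 PM = 11 h 39 min; less 30 min break → 11 h 9 min
Total worked: 41 h 35 min = 41.58 h.
Threshold 40 h → overtime 1 h 35 min, regular 40 h 0 min.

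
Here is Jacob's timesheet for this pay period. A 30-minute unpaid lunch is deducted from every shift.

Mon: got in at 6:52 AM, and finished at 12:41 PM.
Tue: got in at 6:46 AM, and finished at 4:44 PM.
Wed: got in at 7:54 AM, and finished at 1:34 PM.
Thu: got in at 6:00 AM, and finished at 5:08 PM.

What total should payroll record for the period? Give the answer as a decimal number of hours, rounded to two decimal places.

Mon: 6:52 AM–12:41 PM = 5 h 49 min; less 30 min break → 5 h 19 min
Tue: 6:46 AM–4:44 PM = 9 h 58 min; less 30 min break → 9 h 28 min
Wed: 7:54 AM–1:34 PM = 5 h 40 min; less 30 min break → 5 h 10 min
Thu: 6:00 AM–5:08 PM = 11 h 8 min; less 30 min break → 10 h 38 min
Total: 5 h 19 min + 9 h 28 min + 5 h 10 min + 10 h 38 min = 30 h 35 min.

30.58 hours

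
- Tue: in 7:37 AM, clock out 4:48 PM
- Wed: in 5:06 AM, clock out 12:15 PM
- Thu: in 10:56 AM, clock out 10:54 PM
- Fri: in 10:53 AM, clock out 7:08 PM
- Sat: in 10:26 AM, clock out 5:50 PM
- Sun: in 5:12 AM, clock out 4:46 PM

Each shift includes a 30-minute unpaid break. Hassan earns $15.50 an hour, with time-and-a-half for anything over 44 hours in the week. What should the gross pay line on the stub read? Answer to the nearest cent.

Tue: 7:37 AM–4:48 PM = 9 h 11 min; less 30 min break → 8 h 41 min
Wed: 5:06 AM–12:15 PM = 7 h 9 min; less 30 min break → 6 h 39 min
Thu: 10:56 AM–10:54 PM = 11 h 58 min; less 30 min break → 11 h 28 min
Fri: 10:53 AM–7:08 PM = 8 h 15 min; less 30 min break → 7 h 45 min
Sat: 10:26 AM–5:50 PM = 7 h 24 min; less 30 min break → 6 h 54 min
Sun: 5:12 AM–4:46 PM = 11 h 34 min; less 30 min break → 11 h 4 min
Total worked: 52 h 31 min = 3151 min.
Regular 44 h 0 min = 2640 min at $15.50/h; overtime 8 h 31 min = 511 min at $23.25/h.
Pay = (2640 × $15.50 + 511 × $23.25) ÷ 60 = $880.01.

$880.01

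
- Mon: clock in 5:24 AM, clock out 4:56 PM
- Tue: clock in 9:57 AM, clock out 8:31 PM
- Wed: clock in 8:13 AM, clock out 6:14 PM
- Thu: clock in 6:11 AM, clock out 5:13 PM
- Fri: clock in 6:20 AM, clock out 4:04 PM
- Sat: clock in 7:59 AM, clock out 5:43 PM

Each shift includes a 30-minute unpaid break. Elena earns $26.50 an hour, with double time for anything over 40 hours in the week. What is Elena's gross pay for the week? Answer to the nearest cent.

Mon: 5:24 AM–4:56 PM = 11 h 32 min; less 30 min break → 11 h 2 min
Tue: 9:57 AM–8:31 PM = 10 h 34 min; less 30 min break → 10 h 4 min
Wed: 8:13 AM–6:14 PM = 10 h 1 min; less 30 min break → 9 h 31 min
Thu: 6:11 AM–5:13 PM = 11 h 2 min; less 30 min break → 10 h 32 min
Fri: 6:20 AM–4:04 PM = 9 h 44 min; less 30 min break → 9 h 14 min
Sat: 7:59 AM–5:43 PM = 9 h 44 min; less 30 min break → 9 h 14 min
Total worked: 59 h 37 min = 3577 min.
Regular 40 h 0 min = 2400 min at $26.50/h; overtime 19 h 37 min = 1177 min at $53.00/h.
Pay = (2400 × $26.50 + 1177 × $53.00) ÷ 60 = $2099.68.

$2099.68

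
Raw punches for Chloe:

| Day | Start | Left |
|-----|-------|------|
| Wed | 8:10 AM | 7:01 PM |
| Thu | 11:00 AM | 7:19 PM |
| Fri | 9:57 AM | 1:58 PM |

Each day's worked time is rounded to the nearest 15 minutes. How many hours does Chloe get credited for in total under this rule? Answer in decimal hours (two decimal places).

23.00 hours

Wed: 8:10 AM–7:01 PM = 10 h 51 min → rounds to 10 h 45 min
Thu: 11:00 AM–7:19 PM = 8 h 19 min → rounds to 8 h 15 min
Fri: 9:57 AM–1:58 PM = 4 h 1 min → rounds to 4 h 0 min
Total credited: 23 h 0 min.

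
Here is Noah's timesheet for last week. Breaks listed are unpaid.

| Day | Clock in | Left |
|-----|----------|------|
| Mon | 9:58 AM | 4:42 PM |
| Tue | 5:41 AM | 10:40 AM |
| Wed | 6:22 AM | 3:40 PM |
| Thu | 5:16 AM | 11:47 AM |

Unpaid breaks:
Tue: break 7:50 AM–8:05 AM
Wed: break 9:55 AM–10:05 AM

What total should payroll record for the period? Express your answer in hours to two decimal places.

Mon: 9:58 AM–4:42 PM = 6 h 44 min
Tue: 5:41 AM–10:40 AM = 4 h 59 min; less 15 min break → 4 h 44 min
Wed: 6:22 AM–3:40 PM = 9 h 18 min; less 10 min break → 9 h 8 min
Thu: 5:16 AM–11:47 AM = 6 h 31 min
Total: 6 h 44 min + 4 h 44 min + 9 h 8 min + 6 h 31 min = 27 h 7 min.

27.12 hours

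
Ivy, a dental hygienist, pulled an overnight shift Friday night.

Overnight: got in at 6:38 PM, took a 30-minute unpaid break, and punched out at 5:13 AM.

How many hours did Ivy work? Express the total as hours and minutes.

Overnight: 6:38 PM → midnight = 5 h 22 min; midnight → 5:13 AM = 5 h 13 min; span 10 h 35 min; less 30 min break → 10 h 5 min

10 h 5 min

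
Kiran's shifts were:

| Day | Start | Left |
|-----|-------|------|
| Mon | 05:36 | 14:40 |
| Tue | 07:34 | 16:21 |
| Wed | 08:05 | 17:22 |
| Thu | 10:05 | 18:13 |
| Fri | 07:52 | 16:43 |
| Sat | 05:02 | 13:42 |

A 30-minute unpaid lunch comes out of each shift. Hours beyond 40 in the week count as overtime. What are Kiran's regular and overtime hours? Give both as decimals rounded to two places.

Mon: 05:36–14:40 = 9 h 4 min; less 30 min break → 8 h 34 min
Tue: 07:34–16:21 = 8 h 47 min; less 30 min break → 8 h 17 min
Wed: 08:05–17:22 = 9 h 17 min; less 30 min break → 8 h 47 min
Thu: 10:05–18:13 = 8 h 8 min; less 30 min break → 7 h 38 min
Fri: 07:52–16:43 = 8 h 51 min; less 30 min break → 8 h 21 min
Sat: 05:02–13:42 = 8 h 40 min; less 30 min break → 8 h 10 min
Total worked: 49 h 47 min = 49.78 h.
Threshold 40 h → overtime 9 h 47 min, regular 40 h 0 min.

Regular 40.00 hours, overtime 9.78 hours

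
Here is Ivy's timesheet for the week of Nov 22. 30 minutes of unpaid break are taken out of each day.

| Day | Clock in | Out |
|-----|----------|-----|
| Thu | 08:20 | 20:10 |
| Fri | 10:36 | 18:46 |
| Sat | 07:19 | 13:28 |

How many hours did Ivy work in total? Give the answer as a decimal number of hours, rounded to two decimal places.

Thu: 08:20–20:10 = 11 h 50 min; less 30 min break → 11 h 20 min
Fri: 10:36–18:46 = 8 h 10 min; less 30 min break → 7 h 40 min
Sat: 07:19–13:28 = 6 h 9 min; less 30 min break → 5 h 39 min
Total: 11 h 20 min + 7 h 40 min + 5 h 39 min = 24 h 39 min.

24.65 hours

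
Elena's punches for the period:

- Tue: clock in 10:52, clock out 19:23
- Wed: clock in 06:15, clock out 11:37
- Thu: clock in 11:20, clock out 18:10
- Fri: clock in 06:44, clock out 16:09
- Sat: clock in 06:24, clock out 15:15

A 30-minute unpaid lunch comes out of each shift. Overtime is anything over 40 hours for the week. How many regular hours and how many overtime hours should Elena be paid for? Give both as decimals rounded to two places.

Regular 36.48 hours, overtime 0.00 hours

Tue: 10:52–19:23 = 8 h 31 min; less 30 min break → 8 h 1 min
Wed: 06:15–11:37 = 5 h 22 min; less 30 min break → 4 h 52 min
Thu: 11:20–18:10 = 6 h 50 min; less 30 min break → 6 h 20 min
Fri: 06:44–16:09 = 9 h 25 min; less 30 min break → 8 h 55 min
Sat: 06:24–15:15 = 8 h 51 min; less 30 min break → 8 h 21 min
Total worked: 36 h 29 min = 36.48 h.
Threshold 40 h → overtime 0 h 0 min, regular 36 h 29 min.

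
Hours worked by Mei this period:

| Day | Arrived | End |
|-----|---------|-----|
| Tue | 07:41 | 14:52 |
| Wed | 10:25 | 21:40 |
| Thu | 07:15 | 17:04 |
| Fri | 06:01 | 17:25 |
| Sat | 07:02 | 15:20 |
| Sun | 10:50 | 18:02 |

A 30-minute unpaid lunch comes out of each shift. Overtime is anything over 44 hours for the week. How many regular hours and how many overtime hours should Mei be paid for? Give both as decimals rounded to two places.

Tue: 07:41–14:52 = 7 h 11 min; less 30 min break → 6 h 41 min
Wed: 10:25–21:40 = 11 h 15 min; less 30 min break → 10 h 45 min
Thu: 07:15–17:04 = 9 h 49 min; less 30 min break → 9 h 19 min
Fri: 06:01–17:25 = 11 h 24 min; less 30 min break → 10 h 54 min
Sat: 07:02–15:20 = 8 h 18 min; less 30 min break → 7 h 48 min
Sun: 10:50–18:02 = 7 h 12 min; less 30 min break → 6 h 42 min
Total worked: 52 h 9 min = 52.15 h.
Threshold 44 h → overtime 8 h 9 min, regular 44 h 0 min.

Regular 44.00 hours, overtime 8.15 hours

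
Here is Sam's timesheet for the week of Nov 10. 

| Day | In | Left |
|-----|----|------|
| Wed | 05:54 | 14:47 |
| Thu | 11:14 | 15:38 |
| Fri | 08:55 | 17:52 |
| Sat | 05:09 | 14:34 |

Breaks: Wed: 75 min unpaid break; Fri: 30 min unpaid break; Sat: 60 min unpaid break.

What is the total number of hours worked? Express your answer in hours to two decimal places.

28.90 hours

Wed: 05:54–14:47 = 8 h 53 min; less 75 min break → 7 h 38 min
Thu: 11:14–15:38 = 4 h 24 min
Fri: 08:55–17:52 = 8 h 57 min; less 30 min break → 8 h 27 min
Sat: 05:09–14:34 = 9 h 25 min; less 60 min break → 8 h 25 min
Total: 7 h 38 min + 4 h 24 min + 8 h 27 min + 8 h 25 min = 28 h 54 min.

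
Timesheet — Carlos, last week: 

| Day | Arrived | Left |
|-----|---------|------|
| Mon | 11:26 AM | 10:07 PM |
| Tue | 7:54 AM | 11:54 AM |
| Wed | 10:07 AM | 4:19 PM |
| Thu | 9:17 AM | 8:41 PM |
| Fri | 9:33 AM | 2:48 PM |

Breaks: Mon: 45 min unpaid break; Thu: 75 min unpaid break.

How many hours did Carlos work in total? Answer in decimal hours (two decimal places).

Mon: 11:26 AM–10:07 PM = 10 h 41 min; less 45 min break → 9 h 56 min
Tue: 7:54 AM–11:54 AM = 4 h 0 min
Wed: 10:07 AM–4:19 PM = 6 h 12 min
Thu: 9:17 AM–8:41 PM = 11 h 24 min; less 75 min break → 10 h 9 min
Fri: 9:33 AM–2:48 PM = 5 h 15 min
Total: 9 h 56 min + 4 h 0 min + 6 h 12 min + 10 h 9 min + 5 h 15 min = 35 h 32 min.

35.53 hours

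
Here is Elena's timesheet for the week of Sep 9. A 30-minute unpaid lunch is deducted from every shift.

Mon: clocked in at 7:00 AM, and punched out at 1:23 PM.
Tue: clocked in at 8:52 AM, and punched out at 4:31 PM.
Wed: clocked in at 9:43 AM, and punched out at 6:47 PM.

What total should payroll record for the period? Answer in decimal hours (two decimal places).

21.60 hours

Mon: 7:00 AM–1:23 PM = 6 h 23 min; less 30 min break → 5 h 53 min
Tue: 8:52 AM–4:31 PM = 7 h 39 min; less 30 min break → 7 h 9 min
Wed: 9:43 AM–6:47 PM = 9 h 4 min; less 30 min break → 8 h 34 min
Total: 5 h 53 min + 7 h 9 min + 8 h 34 min = 21 h 36 min.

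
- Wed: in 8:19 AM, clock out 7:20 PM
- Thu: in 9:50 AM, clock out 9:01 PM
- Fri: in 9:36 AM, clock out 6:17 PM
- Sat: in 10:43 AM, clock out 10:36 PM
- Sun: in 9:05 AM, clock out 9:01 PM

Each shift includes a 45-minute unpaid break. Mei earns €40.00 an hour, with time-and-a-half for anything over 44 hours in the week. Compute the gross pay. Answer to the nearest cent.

€2177.00

Wed: 8:19 AM–7:20 PM = 11 h 1 min; less 45 min break → 10 h 16 min
Thu: 9:50 AM–9:01 PM = 11 h 11 min; less 45 min break → 10 h 26 min
Fri: 9:36 AM–6:17 PM = 8 h 41 min; less 45 min break → 7 h 56 min
Sat: 10:43 AM–10:36 PM = 11 h 53 min; less 45 min break → 11 h 8 min
Sun: 9:05 AM–9:01 PM = 11 h 56 min; less 45 min break → 11 h 11 min
Total worked: 50 h 57 min = 3057 min.
Regular 44 h 0 min = 2640 min at €40.00/h; overtime 6 h 57 min = 417 min at €60.00/h.
Pay = (2640 × €40.00 + 417 × €60.00) ÷ 60 = €2177.00.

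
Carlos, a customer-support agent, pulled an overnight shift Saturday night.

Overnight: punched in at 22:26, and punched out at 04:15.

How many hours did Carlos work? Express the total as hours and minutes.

5 h 49 min

Overnight: 22:26 → midnight = 1 h 34 min; midnight → 04:15 = 4 h 15 min; span 5 h 49 min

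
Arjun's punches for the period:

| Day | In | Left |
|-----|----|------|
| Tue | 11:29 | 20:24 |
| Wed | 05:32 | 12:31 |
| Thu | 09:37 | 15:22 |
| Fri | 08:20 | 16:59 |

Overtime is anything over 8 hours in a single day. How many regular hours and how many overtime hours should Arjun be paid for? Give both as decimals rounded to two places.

Tue: 11:29–20:24 = 8 h 55 min
Wed: 05:32–12:31 = 6 h 59 min
Thu: 09:37–15:22 = 5 h 45 min
Fri: 08:20–16:59 = 8 h 39 min
Tue reg 8 h 0 min / OT 0 h 55 min; Wed reg 6 h 59 min / OT 0 h 0 min; Thu reg 5 h 45 min / OT 0 h 0 min; Fri reg 8 h 0 min / OT 0 h 39 min.
Totals: regular 28 h 44 min, overtime 1 h 34 min.

Regular 28.73 hours, overtime 1.57 hours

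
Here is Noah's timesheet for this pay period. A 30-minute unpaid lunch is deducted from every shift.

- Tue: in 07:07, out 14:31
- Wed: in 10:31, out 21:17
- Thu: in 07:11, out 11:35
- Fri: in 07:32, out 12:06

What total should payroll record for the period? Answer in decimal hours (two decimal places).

25.13 hours

Tue: 07:07–14:31 = 7 h 24 min; less 30 min break → 6 h 54 min
Wed: 10:31–21:17 = 10 h 46 min; less 30 min break → 10 h 16 min
Thu: 07:11–11:35 = 4 h 24 min; less 30 min break → 3 h 54 min
Fri: 07:32–12:06 = 4 h 34 min; less 30 min break → 4 h 4 min
Total: 6 h 54 min + 10 h 16 min + 3 h 54 min + 4 h 4 min = 25 h 8 min.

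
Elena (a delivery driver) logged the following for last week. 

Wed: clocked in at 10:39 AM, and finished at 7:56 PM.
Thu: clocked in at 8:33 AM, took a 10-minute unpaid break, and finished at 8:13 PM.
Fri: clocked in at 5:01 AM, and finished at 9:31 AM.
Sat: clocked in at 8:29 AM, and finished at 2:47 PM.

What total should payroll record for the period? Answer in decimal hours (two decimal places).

31.58 hours

Wed: 10:39 AM–7:56 PM = 9 h 17 min
Thu: 8:33 AM–8:13 PM = 11 h 40 min; less 10 min break → 11 h 30 min
Fri: 5:01 AM–9:31 AM = 4 h 30 min
Sat: 8:29 AM–2:47 PM = 6 h 18 min
Total: 9 h 17 min + 11 h 30 min + 4 h 30 min + 6 h 18 min = 31 h 35 min.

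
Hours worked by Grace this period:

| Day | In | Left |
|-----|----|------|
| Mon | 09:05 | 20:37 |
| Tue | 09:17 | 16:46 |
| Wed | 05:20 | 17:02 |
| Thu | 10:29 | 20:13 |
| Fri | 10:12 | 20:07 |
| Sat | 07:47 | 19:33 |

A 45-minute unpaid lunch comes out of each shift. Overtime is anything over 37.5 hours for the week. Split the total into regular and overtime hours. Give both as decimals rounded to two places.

Regular 37.50 hours, overtime 20.13 hours

Mon: 09:05–20:37 = 11 h 32 min; less 45 min break → 10 h 47 min
Tue: 09:17–16:46 = 7 h 29 min; less 45 min break → 6 h 44 min
Wed: 05:20–17:02 = 11 h 42 min; less 45 min break → 10 h 57 min
Thu: 10:29–20:13 = 9 h 44 min; less 45 min break → 8 h 59 min
Fri: 10:12–20:07 = 9 h 55 min; less 45 min break → 9 h 10 min
Sat: 07:47–19:33 = 11 h 46 min; less 45 min break → 11 h 1 min
Total worked: 57 h 38 min = 57.63 h.
Threshold 37.5 h → overtime 20 h 8 min, regular 37 h 30 min.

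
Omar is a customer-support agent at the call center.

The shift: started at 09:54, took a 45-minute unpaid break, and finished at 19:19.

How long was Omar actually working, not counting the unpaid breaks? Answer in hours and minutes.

8 h 40 min

The shift: 09:54–19:19 = 9 h 25 min; less 45 min break → 8 h 40 min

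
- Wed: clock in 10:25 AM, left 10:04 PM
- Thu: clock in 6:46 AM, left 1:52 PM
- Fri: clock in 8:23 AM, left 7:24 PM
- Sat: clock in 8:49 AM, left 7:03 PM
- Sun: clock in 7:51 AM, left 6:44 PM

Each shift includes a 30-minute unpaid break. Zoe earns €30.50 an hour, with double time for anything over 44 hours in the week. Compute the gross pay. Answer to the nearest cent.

Wed: 10:25 AM–10:04 PM = 11 h 39 min; less 30 min break → 11 h 9 min
Thu: 6:46 AM–1:52 PM = 7 h 6 min; less 30 min break → 6 h 36 min
Fri: 8:23 AM–7:24 PM = 11 h 1 min; less 30 min break → 10 h 31 min
Sat: 8:49 AM–7:03 PM = 10 h 14 min; less 30 min break → 9 h 44 min
Sun: 7:51 AM–6:44 PM = 10 h 53 min; less 30 min break → 10 h 23 min
Total worked: 48 h 23 min = 2903 min.
Regular 44 h 0 min = 2640 min at €30.50/h; overtime 4 h 23 min = 263 min at €61.00/h.
Pay = (2640 × €30.50 + 263 × €61.00) ÷ 60 = €1609.38.

€1609.38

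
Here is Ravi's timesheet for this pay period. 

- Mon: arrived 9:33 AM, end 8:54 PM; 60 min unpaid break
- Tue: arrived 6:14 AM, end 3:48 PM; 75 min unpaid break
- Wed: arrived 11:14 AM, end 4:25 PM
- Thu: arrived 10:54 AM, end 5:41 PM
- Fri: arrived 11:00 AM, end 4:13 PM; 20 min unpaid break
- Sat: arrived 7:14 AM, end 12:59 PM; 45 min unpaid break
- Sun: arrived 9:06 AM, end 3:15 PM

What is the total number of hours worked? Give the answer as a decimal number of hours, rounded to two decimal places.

46.67 hours

Mon: 9:33 AM–8:54 PM = 11 h 21 min; less 60 min break → 10 h 21 min
Tue: 6:14 AM–3:48 PM = 9 h 34 min; less 75 min break → 8 h 19 min
Wed: 11:14 AM–4:25 PM = 5 h 11 min
Thu: 10:54 AM–5:41 PM = 6 h 47 min
Fri: 11:00 AM–4:13 PM = 5 h 13 min; less 20 min break → 4 h 53 min
Sat: 7:14 AM–12:59 PM = 5 h 45 min; less 45 min break → 5 h 0 min
Sun: 9:06 AM–3:15 PM = 6 h 9 min
Total: 10 h 21 min + 8 h 19 min + 5 h 11 min + 6 h 47 min + 4 h 53 min + 5 h 0 min + 6 h 9 min = 46 h 40 min.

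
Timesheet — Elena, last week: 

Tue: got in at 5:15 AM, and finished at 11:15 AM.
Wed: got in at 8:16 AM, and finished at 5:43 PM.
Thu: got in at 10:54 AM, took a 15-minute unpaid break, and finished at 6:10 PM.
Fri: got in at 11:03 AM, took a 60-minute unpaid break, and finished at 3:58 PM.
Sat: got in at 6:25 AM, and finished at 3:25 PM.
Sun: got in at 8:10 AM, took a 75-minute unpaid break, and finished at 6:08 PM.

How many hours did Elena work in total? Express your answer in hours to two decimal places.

Tue: 5:15 AM–11:15 AM = 6 h 0 min
Wed: 8:16 AM–5:43 PM = 9 h 27 min
Thu: 10:54 AM–6:10 PM = 7 h 16 min; less 15 min break → 7 h 1 min
Fri: 11:03 AM–3:58 PM = 4 h 55 min; less 60 min break → 3 h 55 min
Sat: 6:25 AM–3:25 PM = 9 h 0 min
Sun: 8:10 AM–6:08 PM = 9 h 58 min; less 75 min break → 8 h 43 min
Total: 6 h 0 min + 9 h 27 min + 7 h 1 min + 3 h 55 min + 9 h 0 min + 8 h 43 min = 44 h 6 min.

44.10 hours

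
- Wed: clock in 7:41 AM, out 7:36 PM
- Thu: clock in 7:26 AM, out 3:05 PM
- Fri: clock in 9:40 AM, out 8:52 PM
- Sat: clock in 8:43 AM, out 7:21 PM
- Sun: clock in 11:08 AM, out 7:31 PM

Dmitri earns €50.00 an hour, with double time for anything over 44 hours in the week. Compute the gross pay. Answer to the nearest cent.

€2778.33

Wed: 7:41 AM–7:36 PM = 11 h 55 min
Thu: 7:26 AM–3:05 PM = 7 h 39 min
Fri: 9:40 AM–8:52 PM = 11 h 12 min
Sat: 8:43 AM–7:21 PM = 10 h 38 min
Sun: 11:08 AM–7:31 PM = 8 h 23 min
Total worked: 49 h 47 min = 2987 min.
Regular 44 h 0 min = 2640 min at €50.00/h; overtime 5 h 47 min = 347 min at €100.00/h.
Pay = (2640 × €50.00 + 347 × €100.00) ÷ 60 = €2778.33.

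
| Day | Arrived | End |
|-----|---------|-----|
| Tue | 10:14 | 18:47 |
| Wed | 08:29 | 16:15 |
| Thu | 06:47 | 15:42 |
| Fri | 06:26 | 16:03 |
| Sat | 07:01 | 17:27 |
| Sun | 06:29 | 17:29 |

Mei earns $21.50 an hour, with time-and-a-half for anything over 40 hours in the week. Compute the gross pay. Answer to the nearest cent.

Tue: 10:14–18:47 = 8 h 33 min
Wed: 08:29–16:15 = 7 h 46 min
Thu: 06:47–15:42 = 8 h 55 min
Fri: 06:26–16:03 = 9 h 37 min
Sat: 07:01–17:27 = 10 h 26 min
Sun: 06:29–17:29 = 11 h 0 min
Total worked: 56 h 17 min = 3377 min.
Regular 40 h 0 min = 2400 min at $21.50/h; overtime 16 h 17 min = 977 min at $32.25/h.
Pay = (2400 × $21.50 + 977 × $32.25) ÷ 60 = $1385.14.

$1385.14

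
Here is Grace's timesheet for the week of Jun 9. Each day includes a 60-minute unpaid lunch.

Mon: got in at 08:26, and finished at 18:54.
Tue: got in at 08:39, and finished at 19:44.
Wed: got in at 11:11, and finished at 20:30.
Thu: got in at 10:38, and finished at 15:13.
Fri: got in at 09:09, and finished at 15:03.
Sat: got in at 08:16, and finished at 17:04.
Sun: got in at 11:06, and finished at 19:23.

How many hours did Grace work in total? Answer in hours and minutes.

Mon: 08:26–18:54 = 10 h 28 min; less 60 min break → 9 h 28 min
Tue: 08:39–19:44 = 11 h 5 min; less 60 min break → 10 h 5 min
Wed: 11:11–20:30 = 9 h 19 min; less 60 min break → 8 h 19 min
Thu: 10:38–15:13 = 4 h 35 min; less 60 min break → 3 h 35 min
Fri: 09:09–15:03 = 5 h 54 min; less 60 min break → 4 h 54 min
Sat: 08:16–17:04 = 8 h 48 min; less 60 min break → 7 h 48 min
Sun: 11:06–19:23 = 8 h 17 min; less 60 min break → 7 h 17 min
Total: 9 h 28 min + 10 h 5 min + 8 h 19 min + 3 h 35 min + 4 h 54 min + 7 h 48 min + 7 h 17 min = 51 h 26 min.

51 h 26 min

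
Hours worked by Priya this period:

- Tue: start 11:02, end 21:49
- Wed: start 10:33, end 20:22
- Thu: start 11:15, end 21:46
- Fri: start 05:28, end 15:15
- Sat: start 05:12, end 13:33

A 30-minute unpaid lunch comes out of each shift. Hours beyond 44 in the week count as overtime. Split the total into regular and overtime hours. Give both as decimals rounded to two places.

Tue: 11:02–21:49 = 10 h 47 min; less 30 min break → 10 h 17 min
Wed: 10:33–20:22 = 9 h 49 min; less 30 min break → 9 h 19 min
Thu: 11:15–21:46 = 10 h 31 min; less 30 min break → 10 h 1 min
Fri: 05:28–15:15 = 9 h 47 min; less 30 min break → 9 h 17 min
Sat: 05:12–13:33 = 8 h 21 min; less 30 min break → 7 h 51 min
Total worked: 46 h 45 min = 46.75 h.
Threshold 44 h → overtime 2 h 45 min, regular 44 h 0 min.

Regular 44.00 hours, overtime 2.75 hours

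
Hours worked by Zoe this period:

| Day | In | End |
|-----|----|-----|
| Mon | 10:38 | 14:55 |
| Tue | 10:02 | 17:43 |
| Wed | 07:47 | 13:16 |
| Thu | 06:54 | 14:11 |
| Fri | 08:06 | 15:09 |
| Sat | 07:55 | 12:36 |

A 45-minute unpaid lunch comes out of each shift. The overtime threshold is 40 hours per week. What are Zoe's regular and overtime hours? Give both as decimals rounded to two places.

Regular 31.97 hours, overtime 0.00 hours

Mon: 10:38–14:55 = 4 h 17 min; less 45 min break → 3 h 32 min
Tue: 10:02–17:43 = 7 h 41 min; less 45 min break → 6 h 56 min
Wed: 07:47–13:16 = 5 h 29 min; less 45 min break → 4 h 44 min
Thu: 06:54–14:11 = 7 h 17 min; less 45 min break → 6 h 32 min
Fri: 08:06–15:09 = 7 h 3 min; less 45 min break → 6 h 18 min
Sat: 07:55–12:36 = 4 h 41 min; less 45 min break → 3 h 56 min
Total worked: 31 h 58 min = 31.97 h.
Threshold 40 h → overtime 0 h 0 min, regular 31 h 58 min.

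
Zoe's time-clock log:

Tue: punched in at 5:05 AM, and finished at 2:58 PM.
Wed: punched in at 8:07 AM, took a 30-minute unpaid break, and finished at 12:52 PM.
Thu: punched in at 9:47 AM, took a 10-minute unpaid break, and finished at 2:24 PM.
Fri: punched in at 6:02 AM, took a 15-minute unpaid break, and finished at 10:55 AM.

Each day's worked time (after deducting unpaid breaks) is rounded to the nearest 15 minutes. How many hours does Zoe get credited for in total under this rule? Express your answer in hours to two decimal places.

23.50 hours

Tue: 5:05 AM–2:58 PM = 9 h 53 min → rounds to 10 h 0 min
Wed: 8:07 AM–12:52 PM = 4 h 45 min − 30 min = 4 h 15 min → rounds to 4 h 15 min
Thu: 9:47 AM–2:24 PM = 4 h 37 min − 10 min = 4 h 27 min → rounds to 4 h 30 min
Fri: 6:02 AM–10:55 AM = 4 h 53 min − 15 min = 4 h 38 min → rounds to 4 h 45 min
Total credited: 23 h 30 min.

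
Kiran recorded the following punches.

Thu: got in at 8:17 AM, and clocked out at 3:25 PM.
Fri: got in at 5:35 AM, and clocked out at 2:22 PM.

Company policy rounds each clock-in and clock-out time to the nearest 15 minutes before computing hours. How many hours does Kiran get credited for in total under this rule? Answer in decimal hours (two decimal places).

16.00 hours

Thu: in 8:17 AM→8:15 AM, out 3:25 PM→3:30 PM; 7 h 15 min
Fri: in 5:35 AM→5:30 AM, out 2:22 PM→2:15 PM; 8 h 45 min
Total credited: 16 h 0 min.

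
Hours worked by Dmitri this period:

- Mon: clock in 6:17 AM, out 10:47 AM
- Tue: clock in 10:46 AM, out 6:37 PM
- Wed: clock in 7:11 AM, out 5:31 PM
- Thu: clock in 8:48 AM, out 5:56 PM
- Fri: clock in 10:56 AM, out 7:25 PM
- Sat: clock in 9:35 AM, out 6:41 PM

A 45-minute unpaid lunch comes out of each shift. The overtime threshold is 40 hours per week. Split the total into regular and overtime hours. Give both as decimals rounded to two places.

Mon: 6:17 AM–10:47 AM = 4 h 30 min; less 45 min break → 3 h 45 min
Tue: 10:46 AM–6:37 PM = 7 h 51 min; less 45 min break → 7 h 6 min
Wed: 7:11 AM–5:31 PM = 10 h 20 min; less 45 min break → 9 h 35 min
Thu: 8:48 AM–5:56 PM = 9 h 8 min; less 45 min break → 8 h 23 min
Fri: 10:56 AM–7:25 PM = 8 h 29 min; less 45 min break → 7 h 44 min
Sat: 9:35 AM–6:41 PM = 9 h 6 min; less 45 min break → 8 h 21 min
Total worked: 44 h 54 min = 44.90 h.
Threshold 40 h → overtime 4 h 54 min, regular 40 h 0 min.

Regular 40.00 hours, overtime 4.90 hours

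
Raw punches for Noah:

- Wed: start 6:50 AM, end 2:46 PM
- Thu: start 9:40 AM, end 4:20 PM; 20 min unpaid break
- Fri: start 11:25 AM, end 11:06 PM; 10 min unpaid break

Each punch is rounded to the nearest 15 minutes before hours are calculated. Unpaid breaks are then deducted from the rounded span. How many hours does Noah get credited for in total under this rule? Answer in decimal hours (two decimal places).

25.50 hours

Wed: in 6:50 AM→6:45 AM, out 2:46 PM→2:45 PM; 8 h 0 min
Thu: in 9:40 AM→9:45 AM, out 4:20 PM→4:15 PM; 6 h 30 min − 20 min = 6 h 10 min
Fri: in 11:25 AM→11:30 AM, out 11:06 PM→11:00 PM; 11 h 30 min − 10 min = 11 h 20 min
Total credited: 25 h 30 min.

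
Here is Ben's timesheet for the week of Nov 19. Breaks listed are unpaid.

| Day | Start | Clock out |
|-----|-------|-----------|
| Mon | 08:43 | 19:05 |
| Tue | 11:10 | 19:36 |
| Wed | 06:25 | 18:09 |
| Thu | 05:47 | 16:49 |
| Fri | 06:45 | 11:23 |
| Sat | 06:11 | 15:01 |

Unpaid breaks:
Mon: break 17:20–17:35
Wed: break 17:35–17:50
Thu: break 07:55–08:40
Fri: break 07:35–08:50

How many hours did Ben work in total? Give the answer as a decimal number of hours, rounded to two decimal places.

52.53 hours

Mon: 08:43–19:05 = 10 h 22 min; less 15 min break → 10 h 7 min
Tue: 11:10–19:36 = 8 h 26 min
Wed: 06:25–18:09 = 11 h 44 min; less 15 min break → 11 h 29 min
Thu: 05:47–16:49 = 11 h 2 min; less 45 min break → 10 h 17 min
Fri: 06:45–11:23 = 4 h 38 min; less 75 min break → 3 h 23 min
Sat: 06:11–15:01 = 8 h 50 min
Total: 10 h 7 min + 8 h 26 min + 11 h 29 min + 10 h 17 min + 3 h 23 min + 8 h 50 min = 52 h 32 min.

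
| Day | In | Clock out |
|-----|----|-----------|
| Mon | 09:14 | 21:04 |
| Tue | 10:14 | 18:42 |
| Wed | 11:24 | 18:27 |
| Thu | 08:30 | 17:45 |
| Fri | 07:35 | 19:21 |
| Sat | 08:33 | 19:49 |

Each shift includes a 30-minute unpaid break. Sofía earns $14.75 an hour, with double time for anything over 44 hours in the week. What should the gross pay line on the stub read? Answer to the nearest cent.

Mon: 09:14–21:04 = 11 h 50 min; less 30 min break → 11 h 20 min
Tue: 10:14–18:42 = 8 h 28 min; less 30 min break → 7 h 58 min
Wed: 11:24–18:27 = 7 h 3 min; less 30 min break → 6 h 33 min
Thu: 08:30–17:45 = 9 h 15 min; less 30 min break → 8 h 45 min
Fri: 07:35–19:21 = 11 h 46 min; less 30 min break → 11 h 16 min
Sat: 08:33–19:49 = 11 h 16 min; less 30 min break → 10 h 46 min
Total worked: 56 h 38 min = 3398 min.
Regular 44 h 0 min = 2640 min at $14.75/h; overtime 12 h 38 min = 758 min at $29.50/h.
Pay = (2640 × $14.75 + 758 × $29.50) ÷ 60 = $1021.68.

$1021.68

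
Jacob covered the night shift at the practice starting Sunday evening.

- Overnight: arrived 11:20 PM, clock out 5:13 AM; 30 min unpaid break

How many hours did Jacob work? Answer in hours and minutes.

Overnight: 11:20 PM → midnight = 0 h 40 min; midnight → 5:13 AM = 5 h 13 min; span 5 h 53 min; less 30 min break → 5 h 23 min

5 h 23 min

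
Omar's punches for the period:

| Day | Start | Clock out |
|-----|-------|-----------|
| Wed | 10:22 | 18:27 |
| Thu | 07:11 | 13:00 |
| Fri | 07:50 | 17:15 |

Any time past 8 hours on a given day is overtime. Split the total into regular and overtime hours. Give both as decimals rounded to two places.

Wed: 10:22–18:27 = 8 h 5 min
Thu: 07:11–13:00 = 5 h 49 min
Fri: 07:50–17:15 = 9 h 25 min
Wed reg 8 h 0 min / OT 0 h 5 min; Thu reg 5 h 49 min / OT 0 h 0 min; Fri reg 8 h 0 min / OT 1 h 25 min.
Totals: regular 21 h 49 min, overtime 1 h 30 min.

Regular 21.82 hours, overtime 1.50 hours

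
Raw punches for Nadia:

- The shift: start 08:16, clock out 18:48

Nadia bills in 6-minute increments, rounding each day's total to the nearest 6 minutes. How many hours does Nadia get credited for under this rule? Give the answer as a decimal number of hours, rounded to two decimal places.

10.50 hours

The shift: 08:16–18:48 = 10 h 32 min → rounds to 10 h 30 min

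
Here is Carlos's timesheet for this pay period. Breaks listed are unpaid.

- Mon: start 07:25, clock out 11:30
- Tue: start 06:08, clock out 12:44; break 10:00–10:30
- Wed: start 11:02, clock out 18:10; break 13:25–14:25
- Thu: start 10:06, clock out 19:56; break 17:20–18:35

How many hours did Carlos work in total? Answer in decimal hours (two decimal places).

Mon: 07:25–11:30 = 4 h 5 min
Tue: 06:08–12:44 = 6 h 36 min; less 30 min break → 6 h 6 min
Wed: 11:02–18:10 = 7 h 8 min; less 60 min break → 6 h 8 min
Thu: 10:06–19:56 = 9 h 50 min; less 75 min break → 8 h 35 min
Total: 4 h 5 min + 6 h 6 min + 6 h 8 min + 8 h 35 min = 24 h 54 min.

24.90 hours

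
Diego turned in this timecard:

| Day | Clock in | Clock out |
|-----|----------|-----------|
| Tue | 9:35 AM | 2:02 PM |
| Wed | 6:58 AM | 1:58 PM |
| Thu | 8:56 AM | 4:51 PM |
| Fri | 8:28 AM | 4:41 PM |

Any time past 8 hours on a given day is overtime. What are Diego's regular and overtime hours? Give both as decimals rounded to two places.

Tue: 9:35 AM–2:02 PM = 4 h 27 min
Wed: 6:58 AM–1:58 PM = 7 h 0 min
Thu: 8:56 AM–4:51 PM = 7 h 55 min
Fri: 8:28 AM–4:41 PM = 8 h 13 min
Tue reg 4 h 27 min / OT 0 h 0 min; Wed reg 7 h 0 min / OT 0 h 0 min; Thu reg 7 h 55 min / OT 0 h 0 min; Fri reg 8 h 0 min / OT 0 h 13 min.
Totals: regular 27 h 22 min, overtime 0 h 13 min.

Regular 27.37 hours, overtime 0.22 hours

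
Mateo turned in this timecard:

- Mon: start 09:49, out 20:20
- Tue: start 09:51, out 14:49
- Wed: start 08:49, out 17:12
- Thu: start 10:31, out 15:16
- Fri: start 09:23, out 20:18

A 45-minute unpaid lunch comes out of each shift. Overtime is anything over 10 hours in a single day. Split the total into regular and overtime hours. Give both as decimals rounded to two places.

Regular 35.62 hours, overtime 0.17 hours

Mon: 09:49–20:20 = 10 h 31 min; less 45 min break → 9 h 46 min
Tue: 09:51–14:49 = 4 h 58 min; less 45 min break → 4 h 13 min
Wed: 08:49–17:12 = 8 h 23 min; less 45 min break → 7 h 38 min
Thu: 10:31–15:16 = 4 h 45 min; less 45 min break → 4 h 0 min
Fri: 09:23–20:18 = 10 h 55 min; less 45 min break → 10 h 10 min
Mon reg 9 h 46 min / OT 0 h 0 min; Tue reg 4 h 13 min / OT 0 h 0 min; Wed reg 7 h 38 min / OT 0 h 0 min; Thu reg 4 h 0 min / OT 0 h 0 min; Fri reg 10 h 0 min / OT 0 h 10 min.
Totals: regular 35 h 37 min, overtime 0 h 10 min.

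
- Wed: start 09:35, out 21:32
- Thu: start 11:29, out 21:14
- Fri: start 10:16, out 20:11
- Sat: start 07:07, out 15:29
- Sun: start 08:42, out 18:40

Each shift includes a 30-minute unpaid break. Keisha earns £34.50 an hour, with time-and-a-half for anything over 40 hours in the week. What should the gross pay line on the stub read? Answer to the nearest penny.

Wed: 09:35–21:32 = 11 h 57 min; less 30 min break → 11 h 27 min
Thu: 11:29–21:14 = 9 h 45 min; less 30 min break → 9 h 15 min
Fri: 10:16–20:11 = 9 h 55 min; less 30 min break → 9 h 25 min
Sat: 07:07–15:29 = 8 h 22 min; less 30 min break → 7 h 52 min
Sun: 08:42–18:40 = 9 h 58 min; less 30 min break → 9 h 28 min
Total worked: 47 h 27 min = 2847 min.
Regular 40 h 0 min = 2400 min at £34.50/h; overtime 7 h 27 min = 447 min at £51.75/h.
Pay = (2400 × £34.50 + 447 × £51.75) ÷ 60 = £1765.54.

£1765.54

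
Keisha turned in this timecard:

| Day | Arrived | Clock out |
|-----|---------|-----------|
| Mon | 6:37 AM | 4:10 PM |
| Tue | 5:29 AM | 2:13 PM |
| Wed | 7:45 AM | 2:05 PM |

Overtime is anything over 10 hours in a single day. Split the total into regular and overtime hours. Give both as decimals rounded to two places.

Mon: 6:37 AM–4:10 PM = 9 h 33 min
Tue: 5:29 AM–2:13 PM = 8 h 44 min
Wed: 7:45 AM–2:05 PM = 6 h 20 min
Mon reg 9 h 33 min / OT 0 h 0 min; Tue reg 8 h 44 min / OT 0 h 0 min; Wed reg 6 h 20 min / OT 0 h 0 min.
Totals: regular 24 h 37 min, overtime 0 h 0 min.

Regular 24.62 hours, overtime 0.00 hours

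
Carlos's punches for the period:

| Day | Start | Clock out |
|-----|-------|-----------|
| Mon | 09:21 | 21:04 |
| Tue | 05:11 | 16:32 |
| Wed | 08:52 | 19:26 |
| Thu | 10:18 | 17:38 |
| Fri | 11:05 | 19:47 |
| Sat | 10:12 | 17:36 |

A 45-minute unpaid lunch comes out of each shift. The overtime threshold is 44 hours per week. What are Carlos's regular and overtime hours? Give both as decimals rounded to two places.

Regular 44.00 hours, overtime 8.57 hours

Mon: 09:21–21:04 = 11 h 43 min; less 45 min break → 10 h 58 min
Tue: 05:11–16:32 = 11 h 21 min; less 45 min break → 10 h 36 min
Wed: 08:52–19:26 = 10 h 34 min; less 45 min break → 9 h 49 min
Thu: 10:18–17:38 = 7 h 20 min; less 45 min break → 6 h 35 min
Fri: 11:05–19:47 = 8 h 42 min; less 45 min break → 7 h 57 min
Sat: 10:12–17:36 = 7 h 24 min; less 45 min break → 6 h 39 min
Total worked: 52 h 34 min = 52.57 h.
Threshold 44 h → overtime 8 h 34 min, regular 44 h 0 min.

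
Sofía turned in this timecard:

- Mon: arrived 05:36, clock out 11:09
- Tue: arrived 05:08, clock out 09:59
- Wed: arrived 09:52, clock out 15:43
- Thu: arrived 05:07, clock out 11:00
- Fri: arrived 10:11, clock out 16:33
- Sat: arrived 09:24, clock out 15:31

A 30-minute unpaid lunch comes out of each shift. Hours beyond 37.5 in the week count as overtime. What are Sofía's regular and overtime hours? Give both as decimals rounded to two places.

Regular 31.62 hours, overtime 0.00 hours

Mon: 05:36–11:09 = 5 h 33 min; less 30 min break → 5 h 3 min
Tue: 05:08–09:59 = 4 h 51 min; less 30 min break → 4 h 21 min
Wed: 09:52–15:43 = 5 h 51 min; less 30 min break → 5 h 21 min
Thu: 05:07–11:00 = 5 h 53 min; less 30 min break → 5 h 23 min
Fri: 10:11–16:33 = 6 h 22 min; less 30 min break → 5 h 52 min
Sat: 09:24–15:31 = 6 h 7 min; less 30 min break → 5 h 37 min
Total worked: 31 h 37 min = 31.62 h.
Threshold 37.5 h → overtime 0 h 0 min, regular 31 h 37 min.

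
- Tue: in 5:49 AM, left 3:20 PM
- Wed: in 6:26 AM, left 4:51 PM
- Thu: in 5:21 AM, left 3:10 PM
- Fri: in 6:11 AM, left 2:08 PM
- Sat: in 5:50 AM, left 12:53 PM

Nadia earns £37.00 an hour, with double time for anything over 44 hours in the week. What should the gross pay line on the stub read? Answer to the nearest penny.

£1683.50

Tue: 5:49 AM–3:20 PM = 9 h 31 min
Wed: 6:26 AM–4:51 PM = 10 h 25 min
Thu: 5:21 AM–3:10 PM = 9 h 49 min
Fri: 6:11 AM–2:08 PM = 7 h 57 min
Sat: 5:50 AM–12:53 PM = 7 h 3 min
Total worked: 44 h 45 min = 2685 min.
Regular 44 h 0 min = 2640 min at £37.00/h; overtime 0 h 45 min = 45 min at £74.00/h.
Pay = (2640 × £37.00 + 45 × £74.00) ÷ 60 = £1683.50.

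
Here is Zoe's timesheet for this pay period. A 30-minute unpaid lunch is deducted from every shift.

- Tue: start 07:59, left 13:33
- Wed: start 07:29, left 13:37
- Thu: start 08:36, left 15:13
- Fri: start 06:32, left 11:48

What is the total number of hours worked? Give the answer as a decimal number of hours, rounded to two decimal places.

21.58 hours

Tue: 07:59–13:33 = 5 h 34 min; less 30 min break → 5 h 4 min
Wed: 07:29–13:37 = 6 h 8 min; less 30 min break → 5 h 38 min
Thu: 08:36–15:13 = 6 h 37 min; less 30 min break → 6 h 7 min
Fri: 06:32–11:48 = 5 h 16 min; less 30 min break → 4 h 46 min
Total: 5 h 4 min + 5 h 38 min + 6 h 7 min + 4 h 46 min = 21 h 35 min.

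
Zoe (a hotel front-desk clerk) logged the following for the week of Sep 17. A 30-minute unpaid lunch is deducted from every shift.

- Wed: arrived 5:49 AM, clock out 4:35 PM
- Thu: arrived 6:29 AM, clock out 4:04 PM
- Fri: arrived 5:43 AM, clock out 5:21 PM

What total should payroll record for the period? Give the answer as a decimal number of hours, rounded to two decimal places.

30.48 hours

Wed: 5:49 AM–4:35 PM = 10 h 46 min; less 30 min break → 10 h 16 min
Thu: 6:29 AM–4:04 PM = 9 h 35 min; less 30 min break → 9 h 5 min
Fri: 5:43 AM–5:21 PM = 11 h 38 min; less 30 min break → 11 h 8 min
Total: 10 h 16 min + 9 h 5 min + 11 h 8 min = 30 h 29 min.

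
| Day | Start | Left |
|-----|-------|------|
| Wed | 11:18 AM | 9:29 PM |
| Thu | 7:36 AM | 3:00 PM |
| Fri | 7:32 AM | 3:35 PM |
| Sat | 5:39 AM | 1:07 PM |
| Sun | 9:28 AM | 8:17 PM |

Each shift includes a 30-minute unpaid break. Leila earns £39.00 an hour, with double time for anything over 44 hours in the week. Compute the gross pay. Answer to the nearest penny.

Wed: 11:18 AM–9:29 PM = 10 h 11 min; less 30 min break → 9 h 41 min
Thu: 7:36 AM–3:00 PM = 7 h 24 min; less 30 min break → 6 h 54 min
Fri: 7:32 AM–3:35 PM = 8 h 3 min; less 30 min break → 7 h 33 min
Sat: 5:39 AM–1:07 PM = 7 h 28 min; less 30 min break → 6 h 58 min
Sun: 9:28 AM–8:17 PM = 10 h 49 min; less 30 min break → 10 h 19 min
Total worked: 41 h 25 min = 2485 min.
Regular 41 h 25 min = 2485 min at £39.00/h; overtime 0 h 0 min = 0 min at £78.00/h.
Pay = (2485 × £39.00 + 0 × £78.00) ÷ 60 = £1615.25.

£1615.25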